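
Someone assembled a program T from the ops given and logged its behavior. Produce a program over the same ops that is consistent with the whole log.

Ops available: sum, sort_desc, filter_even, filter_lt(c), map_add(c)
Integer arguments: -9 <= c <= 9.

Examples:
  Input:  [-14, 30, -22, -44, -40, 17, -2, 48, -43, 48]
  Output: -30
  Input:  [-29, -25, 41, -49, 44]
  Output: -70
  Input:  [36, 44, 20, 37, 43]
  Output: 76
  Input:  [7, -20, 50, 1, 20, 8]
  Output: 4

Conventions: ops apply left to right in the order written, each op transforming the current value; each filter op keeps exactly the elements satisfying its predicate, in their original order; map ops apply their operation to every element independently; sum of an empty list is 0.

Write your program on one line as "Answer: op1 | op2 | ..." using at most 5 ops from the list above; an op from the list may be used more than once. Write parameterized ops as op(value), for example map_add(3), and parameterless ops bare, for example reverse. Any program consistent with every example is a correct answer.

sort_desc | map_add(-7) | filter_even | map_add(5) | sum

Check, running the answer program on each example:
  [-14, 30, -22, -44, -40, 17, -2, 48, -43, 48] -> [48, 48, 30, 17, -2, -14, -22, -40, -43, -44] -> [41, 41, 23, 10, -9, -21, -29, -47, -50, -51] -> [10, -50] -> [15, -45] -> -30
  [-29, -25, 41, -49, 44] -> [44, 41, -25, -29, -49] -> [37, 34, -32, -36, -56] -> [34, -32, -36, -56] -> [39, -27, -31, -51] -> -70
  [36, 44, 20, 37, 43] -> [44, 43, 37, 36, 20] -> [37, 36, 30, 29, 13] -> [36, 30] -> [41, 35] -> 76
  [7, -20, 50, 1, 20, 8] -> [50, 20, 8, 7, 1, -20] -> [43, 13, 1, 0, -6, -27] -> [0, -6] -> [5, -1] -> 4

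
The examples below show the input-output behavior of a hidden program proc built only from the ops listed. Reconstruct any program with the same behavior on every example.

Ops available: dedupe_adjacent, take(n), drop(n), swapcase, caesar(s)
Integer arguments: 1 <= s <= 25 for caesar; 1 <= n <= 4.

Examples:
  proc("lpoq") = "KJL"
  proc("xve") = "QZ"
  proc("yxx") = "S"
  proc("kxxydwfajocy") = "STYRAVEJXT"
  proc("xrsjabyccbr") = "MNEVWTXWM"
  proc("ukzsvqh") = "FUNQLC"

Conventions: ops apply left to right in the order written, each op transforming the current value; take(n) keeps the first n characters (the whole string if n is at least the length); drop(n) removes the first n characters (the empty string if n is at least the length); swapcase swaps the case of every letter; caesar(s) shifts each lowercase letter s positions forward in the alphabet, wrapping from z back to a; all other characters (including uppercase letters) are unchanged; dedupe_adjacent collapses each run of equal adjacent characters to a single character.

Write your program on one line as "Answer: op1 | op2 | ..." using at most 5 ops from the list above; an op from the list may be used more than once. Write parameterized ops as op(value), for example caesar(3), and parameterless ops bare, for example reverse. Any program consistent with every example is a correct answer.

dedupe_adjacent | caesar(21) | swapcase | drop(1)

Check, running the answer program on each example:
  "lpoq" -> "lpoq" -> "gkjl" -> "GKJL" -> "KJL"
  "xve" -> "xve" -> "sqz" -> "SQZ" -> "QZ"
  "yxx" -> "yx" -> "ts" -> "TS" -> "S"
  "kxxydwfajocy" -> "kxydwfajocy" -> "fstyravejxt" -> "FSTYRAVEJXT" -> "STYRAVEJXT"
  "xrsjabyccbr" -> "xrsjabycbr" -> "smnevwtxwm" -> "SMNEVWTXWM" -> "MNEVWTXWM"
  "ukzsvqh" -> "ukzsvqh" -> "pfunqlc" -> "PFUNQLC" -> "FUNQLC"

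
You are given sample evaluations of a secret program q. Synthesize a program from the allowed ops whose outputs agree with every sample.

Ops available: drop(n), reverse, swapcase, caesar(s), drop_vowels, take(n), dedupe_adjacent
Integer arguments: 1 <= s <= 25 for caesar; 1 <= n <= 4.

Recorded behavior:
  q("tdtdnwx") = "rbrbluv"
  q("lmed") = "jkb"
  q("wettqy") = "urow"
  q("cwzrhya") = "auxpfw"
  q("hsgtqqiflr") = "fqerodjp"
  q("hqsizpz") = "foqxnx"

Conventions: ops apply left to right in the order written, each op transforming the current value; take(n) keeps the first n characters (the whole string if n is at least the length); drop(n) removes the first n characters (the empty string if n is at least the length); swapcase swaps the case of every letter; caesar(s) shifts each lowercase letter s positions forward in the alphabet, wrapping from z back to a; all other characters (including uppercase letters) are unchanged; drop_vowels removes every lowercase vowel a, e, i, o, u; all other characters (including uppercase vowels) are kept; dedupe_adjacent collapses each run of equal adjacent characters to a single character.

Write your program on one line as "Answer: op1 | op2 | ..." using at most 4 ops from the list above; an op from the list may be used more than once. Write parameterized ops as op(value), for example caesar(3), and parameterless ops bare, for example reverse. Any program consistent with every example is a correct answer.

drop_vowels | dedupe_adjacent | caesar(24)

Check, running the answer program on each example:
  "tdtdnwx" -> "tdtdnwx" -> "tdtdnwx" -> "rbrbluv"
  "lmed" -> "lmd" -> "lmd" -> "jkb"
  "wettqy" -> "wttqy" -> "wtqy" -> "urow"
  "cwzrhya" -> "cwzrhy" -> "cwzrhy" -> "auxpfw"
  "hsgtqqiflr" -> "hsgtqqflr" -> "hsgtqflr" -> "fqerodjp"
  "hqsizpz" -> "hqszpz" -> "hqszpz" -> "foqxnx"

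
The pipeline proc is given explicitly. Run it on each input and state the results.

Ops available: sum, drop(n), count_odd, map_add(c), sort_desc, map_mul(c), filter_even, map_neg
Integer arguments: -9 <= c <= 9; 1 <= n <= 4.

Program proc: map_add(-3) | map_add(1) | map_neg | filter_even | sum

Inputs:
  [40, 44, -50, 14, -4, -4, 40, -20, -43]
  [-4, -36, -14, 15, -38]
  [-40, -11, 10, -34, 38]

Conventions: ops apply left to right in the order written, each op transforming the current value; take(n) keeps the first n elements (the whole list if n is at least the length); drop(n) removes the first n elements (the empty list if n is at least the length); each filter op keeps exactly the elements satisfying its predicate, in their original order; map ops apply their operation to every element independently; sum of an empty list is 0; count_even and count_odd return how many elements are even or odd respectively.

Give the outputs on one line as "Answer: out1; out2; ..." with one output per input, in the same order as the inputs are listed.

Execution, op by op:
  [40, 44, -50, 14, -4, -4, 40, -20, -43] -> [37, 41, -53, 11, -7, -7, 37, -23, -46] -> [38, 42, -52, 12, -6, -6, 38, -22, -45] -> [-38, -42, 52, -12, 6, 6, -38, 22, 45] -> [-38, -42, 52, -12, 6, 6, -38, 22] -> -44
  [-4, -36, -14, 15, -38] -> [-7, -39, -17, 12, -41] -> [-6, -38, -16, 13, -40] -> [6, 38, 16, -13, 40] -> [6, 38, 16, 40] -> 100
  [-40, -11, 10, -34, 38] -> [-43, -14, 7, -37, 35] -> [-42, -13, 8, -36, 36] -> [42, 13, -8, 36, -36] -> [42, -8, 36, -36] -> 34

-44; 100; 34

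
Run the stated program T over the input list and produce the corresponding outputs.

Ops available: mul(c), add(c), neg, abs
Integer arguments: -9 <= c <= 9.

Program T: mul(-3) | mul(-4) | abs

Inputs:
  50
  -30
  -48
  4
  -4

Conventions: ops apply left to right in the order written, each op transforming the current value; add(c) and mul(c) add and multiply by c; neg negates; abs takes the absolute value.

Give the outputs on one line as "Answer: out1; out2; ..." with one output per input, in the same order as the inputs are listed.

Execution, op by op:
  50 -> -150 -> 600 -> 600
  -30 -> 90 -> -360 -> 360
  -48 -> 144 -> -576 -> 576
  4 -> -12 -> 48 -> 48
  -4 -> 12 -> -48 -> 48

600; 360; 576; 48; 48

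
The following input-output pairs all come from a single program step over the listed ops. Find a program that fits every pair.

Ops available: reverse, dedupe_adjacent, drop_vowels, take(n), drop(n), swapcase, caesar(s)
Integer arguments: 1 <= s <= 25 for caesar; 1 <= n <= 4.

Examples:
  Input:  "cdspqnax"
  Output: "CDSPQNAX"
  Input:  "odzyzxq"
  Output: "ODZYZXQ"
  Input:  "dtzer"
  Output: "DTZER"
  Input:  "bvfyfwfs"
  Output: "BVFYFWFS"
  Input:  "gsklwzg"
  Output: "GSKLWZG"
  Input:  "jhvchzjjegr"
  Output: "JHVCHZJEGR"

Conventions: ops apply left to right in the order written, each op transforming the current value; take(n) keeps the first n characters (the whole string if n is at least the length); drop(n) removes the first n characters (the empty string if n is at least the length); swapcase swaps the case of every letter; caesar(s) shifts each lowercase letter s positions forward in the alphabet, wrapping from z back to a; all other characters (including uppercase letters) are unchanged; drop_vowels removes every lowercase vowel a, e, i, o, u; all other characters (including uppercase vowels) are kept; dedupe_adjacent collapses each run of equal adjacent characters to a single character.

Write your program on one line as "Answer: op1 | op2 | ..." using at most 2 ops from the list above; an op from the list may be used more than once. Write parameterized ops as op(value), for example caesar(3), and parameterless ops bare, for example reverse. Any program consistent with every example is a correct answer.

swapcase | dedupe_adjacent

Check, running the answer program on each example:
  "cdspqnax" -> "CDSPQNAX" -> "CDSPQNAX"
  "odzyzxq" -> "ODZYZXQ" -> "ODZYZXQ"
  "dtzer" -> "DTZER" -> "DTZER"
  "bvfyfwfs" -> "BVFYFWFS" -> "BVFYFWFS"
  "gsklwzg" -> "GSKLWZG" -> "GSKLWZG"
  "jhvchzjjegr" -> "JHVCHZJJEGR" -> "JHVCHZJEGR"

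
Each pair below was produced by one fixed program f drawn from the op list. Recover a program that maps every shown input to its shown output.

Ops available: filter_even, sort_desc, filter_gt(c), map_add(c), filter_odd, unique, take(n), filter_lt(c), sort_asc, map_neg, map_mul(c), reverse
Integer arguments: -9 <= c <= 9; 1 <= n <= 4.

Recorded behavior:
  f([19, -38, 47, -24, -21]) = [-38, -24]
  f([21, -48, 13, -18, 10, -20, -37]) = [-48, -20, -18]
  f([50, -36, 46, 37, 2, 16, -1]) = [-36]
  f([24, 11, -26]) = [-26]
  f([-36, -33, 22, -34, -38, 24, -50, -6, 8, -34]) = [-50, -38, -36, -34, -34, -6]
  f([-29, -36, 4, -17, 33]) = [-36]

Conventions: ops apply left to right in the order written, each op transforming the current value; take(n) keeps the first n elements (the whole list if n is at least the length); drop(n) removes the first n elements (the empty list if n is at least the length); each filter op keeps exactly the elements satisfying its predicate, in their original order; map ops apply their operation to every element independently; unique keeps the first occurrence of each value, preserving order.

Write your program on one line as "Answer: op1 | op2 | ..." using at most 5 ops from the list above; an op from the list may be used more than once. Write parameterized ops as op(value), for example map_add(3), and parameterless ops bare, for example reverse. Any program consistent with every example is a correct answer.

sort_asc | filter_lt(8) | filter_lt(-4) | filter_even

Check, running the answer program on each example:
  [19, -38, 47, -24, -21] -> [-38, -24, -21, 19, 47] -> [-38, -24, -21] -> [-38, -24, -21] -> [-38, -24]
  [21, -48, 13, -18, 10, -20, -37] -> [-48, -37, -20, -18, 10, 13, 21] -> [-48, -37, -20, -18] -> [-48, -37, -20, -18] -> [-48, -20, -18]
  [50, -36, 46, 37, 2, 16, -1] -> [-36, -1, 2, 16, 37, 46, 50] -> [-36, -1, 2] -> [-36] -> [-36]
  [24, 11, -26] -> [-26, 11, 24] -> [-26] -> [-26] -> [-26]
  [-36, -33, 22, -34, -38, 24, -50, -6, 8, -34] -> [-50, -38, -36, -34, -34, -33, -6, 8, 22, 24] -> [-50, -38, -36, -34, -34, -33, -6] -> [-50, -38, -36, -34, -34, -33, -6] -> [-50, -38, -36, -34, -34, -6]
  [-29, -36, 4, -17, 33] -> [-36, -29, -17, 4, 33] -> [-36, -29, -17, 4] -> [-36, -29, -17] -> [-36]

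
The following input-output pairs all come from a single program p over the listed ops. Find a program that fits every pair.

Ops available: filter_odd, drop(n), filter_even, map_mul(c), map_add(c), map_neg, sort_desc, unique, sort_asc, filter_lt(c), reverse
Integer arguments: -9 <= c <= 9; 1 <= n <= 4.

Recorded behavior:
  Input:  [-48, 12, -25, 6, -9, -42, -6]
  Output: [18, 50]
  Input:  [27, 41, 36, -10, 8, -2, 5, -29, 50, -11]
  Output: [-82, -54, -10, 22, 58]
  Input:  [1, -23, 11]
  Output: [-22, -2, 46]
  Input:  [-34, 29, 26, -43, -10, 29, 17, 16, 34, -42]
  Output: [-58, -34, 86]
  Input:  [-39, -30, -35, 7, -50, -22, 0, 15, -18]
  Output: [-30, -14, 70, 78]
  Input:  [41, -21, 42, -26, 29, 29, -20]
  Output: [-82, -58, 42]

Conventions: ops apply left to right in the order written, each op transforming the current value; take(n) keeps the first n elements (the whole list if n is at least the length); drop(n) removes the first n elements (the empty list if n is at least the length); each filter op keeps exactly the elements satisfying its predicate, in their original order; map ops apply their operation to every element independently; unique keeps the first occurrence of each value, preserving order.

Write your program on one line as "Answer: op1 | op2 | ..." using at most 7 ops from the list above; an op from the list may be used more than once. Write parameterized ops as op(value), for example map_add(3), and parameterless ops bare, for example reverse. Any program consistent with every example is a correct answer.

reverse | unique | sort_desc | filter_odd | map_mul(2) | map_neg

Check, running the answer program on each example:
  [-48, 12, -25, 6, -9, -42, -6] -> [-6, -42, -9, 6, -25, 12, -48] -> [-6, -42, -9, 6, -25, 12, -48] -> [12, 6, -6, -9, -25, -42, -48] -> [-9, -25] -> [-18, -50] -> [18, 50]
  [27, 41, 36, -10, 8, -2, 5, -29, 50, -11] -> [-11, 50, -29, 5, -2, 8, -10, 36, 41, 27] -> [-11, 50, -29, 5, -2, 8, -10, 36, 41, 27] -> [50, 41, 36, 27, 8, 5, -2, -10, -11, -29] -> [41, 27, 5, -11, -29] -> [82, 54, 10, -22, -58] -> [-82, -54, -10, 22, 58]
  [1, -23, 11] -> [11, -23, 1] -> [11, -23, 1] -> [11, 1, -23] -> [11, 1, -23] -> [22, 2, -46] -> [-22, -2, 46]
  [-34, 29, 26, -43, -10, 29, 17, 16, 34, -42] -> [-42, 34, 16, 17, 29, -10, -43, 26, 29, -34] -> [-42, 34, 16, 17, 29, -10, -43, 26, -34] -> [34, 29, 26, 17, 16, -10, -34, -42, -43] -> [29, 17, -43] -> [58, 34, -86] -> [-58, -34, 86]
  [-39, -30, -35, 7, -50, -22, 0, 15, -18] -> [-18, 15, 0, -22, -50, 7, -35, -30, -39] -> [-18, 15, 0, -22, -50, 7, -35, -30, -39] -> [15, 7, 0, -18, -22, -30, -35, -39, -50] -> [15, 7, -35, -39] -> [30, 14, -70, -78] -> [-30, -14, 70, 78]
  [41, -21, 42, -26, 29, 29, -20] -> [-20, 29, 29, -26, 42, -21, 41] -> [-20, 29, -26, 42, -21, 41] -> [42, 41, 29, -20, -21, -26] -> [41, 29, -21] -> [82, 58, -42] -> [-82, -58, 42]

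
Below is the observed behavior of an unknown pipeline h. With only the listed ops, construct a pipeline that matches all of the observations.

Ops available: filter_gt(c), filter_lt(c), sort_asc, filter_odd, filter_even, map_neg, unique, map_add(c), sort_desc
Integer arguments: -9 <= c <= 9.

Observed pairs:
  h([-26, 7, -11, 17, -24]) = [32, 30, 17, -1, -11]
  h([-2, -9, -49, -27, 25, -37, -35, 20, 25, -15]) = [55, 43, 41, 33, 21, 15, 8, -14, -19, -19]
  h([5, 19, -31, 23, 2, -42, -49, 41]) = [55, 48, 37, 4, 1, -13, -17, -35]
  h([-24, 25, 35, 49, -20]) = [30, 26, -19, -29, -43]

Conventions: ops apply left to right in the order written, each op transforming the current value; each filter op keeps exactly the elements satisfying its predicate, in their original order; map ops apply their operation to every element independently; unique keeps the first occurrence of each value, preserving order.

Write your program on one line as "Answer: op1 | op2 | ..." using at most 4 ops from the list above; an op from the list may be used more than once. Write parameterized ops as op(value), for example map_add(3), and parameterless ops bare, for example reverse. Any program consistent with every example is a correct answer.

sort_asc | map_neg | map_add(6)

Check, running the answer program on each example:
  [-26, 7, -11, 17, -24] -> [-26, -24, -11, 7, 17] -> [26, 24, 11, -7, -17] -> [32, 30, 17, -1, -11]
  [-2, -9, -49, -27, 25, -37, -35, 20, 25, -15] -> [-49, -37, -35, -27, -15, -9, -2, 20, 25, 25] -> [49, 37, 35, 27, 15, 9, 2, -20, -25, -25] -> [55, 43, 41, 33, 21, 15, 8, -14, -19, -19]
  [5, 19, -31, 23, 2, -42, -49, 41] -> [-49, -42, -31, 2, 5, 19, 23, 41] -> [49, 42, 31, -2, -5, -19, -23, -41] -> [55, 48, 37, 4, 1, -13, -17, -35]
  [-24, 25, 35, 49, -20] -> [-24, -20, 25, 35, 49] -> [24, 20, -25, -35, -49] -> [30, 26, -19, -29, -43]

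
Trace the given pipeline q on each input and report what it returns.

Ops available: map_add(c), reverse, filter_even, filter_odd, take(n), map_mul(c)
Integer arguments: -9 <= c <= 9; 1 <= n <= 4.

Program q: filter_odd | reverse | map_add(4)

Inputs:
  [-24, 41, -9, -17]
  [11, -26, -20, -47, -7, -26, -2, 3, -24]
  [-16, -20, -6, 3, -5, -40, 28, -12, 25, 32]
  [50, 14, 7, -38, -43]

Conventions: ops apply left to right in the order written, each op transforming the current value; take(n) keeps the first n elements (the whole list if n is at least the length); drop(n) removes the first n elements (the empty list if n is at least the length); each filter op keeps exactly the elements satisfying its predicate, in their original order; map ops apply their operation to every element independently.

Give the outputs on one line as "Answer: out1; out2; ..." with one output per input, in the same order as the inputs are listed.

[-13, -5, 45]; [7, -3, -43, 15]; [29, -1, 7]; [-39, 11]

Execution, op by op:
  [-24, 41, -9, -17] -> [41, -9, -17] -> [-17, -9, 41] -> [-13, -5, 45]
  [11, -26, -20, -47, -7, -26, -2, 3, -24] -> [11, -47, -7, 3] -> [3, -7, -47, 11] -> [7, -3, -43, 15]
  [-16, -20, -6, 3, -5, -40, 28, -12, 25, 32] -> [3, -5, 25] -> [25, -5, 3] -> [29, -1, 7]
  [50, 14, 7, -38, -43] -> [7, -43] -> [-43, 7] -> [-39, 11]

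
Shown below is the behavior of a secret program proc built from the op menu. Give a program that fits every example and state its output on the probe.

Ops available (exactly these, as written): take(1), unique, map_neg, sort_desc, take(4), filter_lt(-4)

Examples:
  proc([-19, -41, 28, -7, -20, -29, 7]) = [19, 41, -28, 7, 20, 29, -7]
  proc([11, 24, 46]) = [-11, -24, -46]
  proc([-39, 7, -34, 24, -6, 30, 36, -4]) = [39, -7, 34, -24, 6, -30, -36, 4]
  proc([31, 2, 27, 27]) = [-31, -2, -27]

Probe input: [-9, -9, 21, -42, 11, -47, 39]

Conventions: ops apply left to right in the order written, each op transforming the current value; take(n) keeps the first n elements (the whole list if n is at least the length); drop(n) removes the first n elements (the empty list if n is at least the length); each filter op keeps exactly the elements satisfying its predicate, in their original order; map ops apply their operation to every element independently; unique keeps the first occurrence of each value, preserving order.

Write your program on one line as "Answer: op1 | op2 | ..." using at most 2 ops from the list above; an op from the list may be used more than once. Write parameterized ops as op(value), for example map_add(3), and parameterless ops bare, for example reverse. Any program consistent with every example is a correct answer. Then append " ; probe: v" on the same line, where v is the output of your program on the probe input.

unique | map_neg ; probe: [9, -21, 42, -11, 47, -39]

Check, running the answer program on each example:
  [-19, -41, 28, -7, -20, -29, 7] -> [-19, -41, 28, -7, -20, -29, 7] -> [19, 41, -28, 7, 20, 29, -7]
  [11, 24, 46] -> [11, 24, 46] -> [-11, -24, -46]
  [-39, 7, -34, 24, -6, 30, 36, -4] -> [-39, 7, -34, 24, -6, 30, 36, -4] -> [39, -7, 34, -24, 6, -30, -36, 4]
  [31, 2, 27, 27] -> [31, 2, 27] -> [-31, -2, -27]
  probe: [-9, -9, 21, -42, 11, -47, 39] -> [-9, 21, -42, 11, -47, 39] -> [9, -21, 42, -11, 47, -39]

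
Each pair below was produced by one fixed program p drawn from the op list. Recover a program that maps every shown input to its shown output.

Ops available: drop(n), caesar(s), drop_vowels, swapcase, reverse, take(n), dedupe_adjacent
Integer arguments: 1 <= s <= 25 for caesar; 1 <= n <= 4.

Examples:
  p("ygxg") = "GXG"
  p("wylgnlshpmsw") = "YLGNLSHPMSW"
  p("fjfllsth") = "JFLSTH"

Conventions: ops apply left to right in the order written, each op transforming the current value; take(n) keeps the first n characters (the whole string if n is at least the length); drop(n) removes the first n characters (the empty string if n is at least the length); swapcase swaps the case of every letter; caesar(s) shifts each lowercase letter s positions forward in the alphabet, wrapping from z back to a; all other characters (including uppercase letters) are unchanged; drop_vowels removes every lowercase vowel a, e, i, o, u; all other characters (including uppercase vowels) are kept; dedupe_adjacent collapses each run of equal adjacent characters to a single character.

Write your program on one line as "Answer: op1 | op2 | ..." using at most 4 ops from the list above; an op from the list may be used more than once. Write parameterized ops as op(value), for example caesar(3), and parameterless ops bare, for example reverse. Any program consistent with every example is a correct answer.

swapcase | drop(1) | dedupe_adjacent

Check, running the answer program on each example:
  "ygxg" -> "YGXG" -> "GXG" -> "GXG"
  "wylgnlshpmsw" -> "WYLGNLSHPMSW" -> "YLGNLSHPMSW" -> "YLGNLSHPMSW"
  "fjfllsth" -> "FJFLLSTH" -> "JFLLSTH" -> "JFLSTH"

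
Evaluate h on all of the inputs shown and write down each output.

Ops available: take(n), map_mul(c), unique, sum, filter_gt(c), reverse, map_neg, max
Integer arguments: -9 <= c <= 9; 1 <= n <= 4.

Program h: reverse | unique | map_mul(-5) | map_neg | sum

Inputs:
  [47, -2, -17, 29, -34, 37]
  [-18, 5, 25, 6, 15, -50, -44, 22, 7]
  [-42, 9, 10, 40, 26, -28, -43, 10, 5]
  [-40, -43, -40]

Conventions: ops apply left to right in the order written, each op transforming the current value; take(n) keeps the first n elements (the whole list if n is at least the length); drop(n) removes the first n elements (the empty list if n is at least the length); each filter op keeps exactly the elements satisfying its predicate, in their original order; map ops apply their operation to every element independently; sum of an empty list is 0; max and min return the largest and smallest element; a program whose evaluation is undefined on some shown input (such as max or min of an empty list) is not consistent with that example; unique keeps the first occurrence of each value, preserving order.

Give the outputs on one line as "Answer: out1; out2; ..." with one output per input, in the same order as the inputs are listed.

Execution, op by op:
  [47, -2, -17, 29, -34, 37] -> [37, -34, 29, -17, -2, 47] -> [37, -34, 29, -17, -2, 47] -> [-185, 170, -145, 85, 10, -235] -> [185, -170, 145, -85, -10, 235] -> 300
  [-18, 5, 25, 6, 15, -50, -44, 22, 7] -> [7, 22, -44, -50, 15, 6, 25, 5, -18] -> [7, 22, -44, -50, 15, 6, 25, 5, -18] -> [-35, -110, 220, 250, -75, -30, -125, -25, 90] -> [35, 110, -220, -250, 75, 30, 125, 25, -90] -> -160
  [-42, 9, 10, 40, 26, -28, -43, 10, 5] -> [5, 10, -43, -28, 26, 40, 10, 9, -42] -> [5, 10, -43, -28, 26, 40, 9, -42] -> [-25, -50, 215, 140, -130, -200, -45, 210] -> [25, 50, -215, -140, 130, 200, 45, -210] -> -115
  [-40, -43, -40] -> [-40, -43, -40] -> [-40, -43] -> [200, 215] -> [-200, -215] -> -415

300; -160; -115; -415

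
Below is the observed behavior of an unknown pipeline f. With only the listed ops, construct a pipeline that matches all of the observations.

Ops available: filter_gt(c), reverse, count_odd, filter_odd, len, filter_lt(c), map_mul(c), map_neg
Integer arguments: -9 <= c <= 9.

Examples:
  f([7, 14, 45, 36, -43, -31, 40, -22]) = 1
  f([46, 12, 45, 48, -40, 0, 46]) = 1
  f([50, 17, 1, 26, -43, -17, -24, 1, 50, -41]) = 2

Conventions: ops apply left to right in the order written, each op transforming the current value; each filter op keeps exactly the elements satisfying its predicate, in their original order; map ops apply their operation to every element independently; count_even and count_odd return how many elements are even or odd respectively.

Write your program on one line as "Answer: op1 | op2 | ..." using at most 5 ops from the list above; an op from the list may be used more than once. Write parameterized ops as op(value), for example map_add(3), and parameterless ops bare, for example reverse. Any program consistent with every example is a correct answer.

map_mul(-1) | filter_lt(3) | filter_gt(-8) | len

Check, running the answer program on each example:
  [7, 14, 45, 36, -43, -31, 40, -22] -> [-7, -14, -45, -36, 43, 31, -40, 22] -> [-7, -14, -45, -36, -40] -> [-7] -> 1
  [46, 12, 45, 48, -40, 0, 46] -> [-46, -12, -45, -48, 40, 0, -46] -> [-46, -12, -45, -48, 0, -46] -> [0] -> 1
  [50, 17, 1, 26, -43, -17, -24, 1, 50, -41] -> [-50, -17, -1, -26, 43, 17, 24, -1, -50, 41] -> [-50, -17, -1, -26, -1, -50] -> [-1, -1] -> 2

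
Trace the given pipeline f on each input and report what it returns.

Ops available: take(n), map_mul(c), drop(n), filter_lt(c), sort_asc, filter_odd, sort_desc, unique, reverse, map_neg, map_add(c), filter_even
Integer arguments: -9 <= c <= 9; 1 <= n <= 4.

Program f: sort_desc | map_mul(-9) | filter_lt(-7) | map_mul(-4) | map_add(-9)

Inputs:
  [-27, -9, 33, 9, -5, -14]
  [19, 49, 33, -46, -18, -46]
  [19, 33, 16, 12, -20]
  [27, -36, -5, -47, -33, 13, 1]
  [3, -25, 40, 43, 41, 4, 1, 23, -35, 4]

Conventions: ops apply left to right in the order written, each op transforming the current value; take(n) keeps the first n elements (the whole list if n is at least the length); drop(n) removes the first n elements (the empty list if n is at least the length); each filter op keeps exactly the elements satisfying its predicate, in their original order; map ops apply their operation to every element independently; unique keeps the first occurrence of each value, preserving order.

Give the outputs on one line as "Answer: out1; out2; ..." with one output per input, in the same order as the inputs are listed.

[1179, 315]; [1755, 1179, 675]; [1179, 675, 567, 423]; [963, 459, 27]; [1539, 1467, 1431, 819, 135, 135, 99, 27]

Execution, op by op:
  [-27, -9, 33, 9, -5, -14] -> [33, 9, -5, -9, -14, -27] -> [-297, -81, 45, 81, 126, 243] -> [-297, -81] -> [1188, 324] -> [1179, 315]
  [19, 49, 33, -46, -18, -46] -> [49, 33, 19, -18, -46, -46] -> [-441, -297, -171, 162, 414, 414] -> [-441, -297, -171] -> [1764, 1188, 684] -> [1755, 1179, 675]
  [19, 33, 16, 12, -20] -> [33, 19, 16, 12, -20] -> [-297, -171, -144, -108, 180] -> [-297, -171, -144, -108] -> [1188, 684, 576, 432] -> [1179, 675, 567, 423]
  [27, -36, -5, -47, -33, 13, 1] -> [27, 13, 1, -5, -33, -36, -47] -> [-243, -117, -9, 45, 297, 324, 423] -> [-243, -117, -9] -> [972, 468, 36] -> [963, 459, 27]
  [3, -25, 40, 43, 41, 4, 1, 23, -35, 4] -> [43, 41, 40, 23, 4, 4, 3, 1, -25, -35] -> [-387, -369, -360, -207, -36, -36, -27, -9, 225, 315] -> [-387, -369, -360, -207, -36, -36, -27, -9] -> [1548, 1476, 1440, 828, 144, 144, 108, 36] -> [1539, 1467, 1431, 819, 135, 135, 99, 27]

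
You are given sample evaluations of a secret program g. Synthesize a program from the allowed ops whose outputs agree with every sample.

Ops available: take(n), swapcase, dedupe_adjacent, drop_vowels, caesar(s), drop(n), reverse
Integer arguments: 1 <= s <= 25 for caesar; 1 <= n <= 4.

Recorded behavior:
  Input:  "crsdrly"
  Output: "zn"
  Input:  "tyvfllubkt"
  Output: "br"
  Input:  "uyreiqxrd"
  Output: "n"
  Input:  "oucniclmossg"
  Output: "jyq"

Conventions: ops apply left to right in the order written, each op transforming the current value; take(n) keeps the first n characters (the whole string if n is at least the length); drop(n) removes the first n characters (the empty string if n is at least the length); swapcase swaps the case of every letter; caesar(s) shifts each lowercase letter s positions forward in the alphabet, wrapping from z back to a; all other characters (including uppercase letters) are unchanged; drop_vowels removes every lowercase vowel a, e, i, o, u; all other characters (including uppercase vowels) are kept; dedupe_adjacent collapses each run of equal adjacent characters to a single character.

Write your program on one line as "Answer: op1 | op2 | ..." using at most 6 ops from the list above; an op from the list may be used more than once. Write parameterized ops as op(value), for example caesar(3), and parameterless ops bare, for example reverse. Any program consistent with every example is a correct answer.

take(4) | caesar(22) | drop_vowels | drop(1) | reverse

Check, running the answer program on each example:
  "crsdrly" -> "crsd" -> "ynoz" -> "ynz" -> "nz" -> "zn"
  "tyvfllubkt" -> "tyvf" -> "purb" -> "prb" -> "rb" -> "br"
  "uyreiqxrd" -> "uyre" -> "quna" -> "qn" -> "n" -> "n"
  "oucniclmossg" -> "oucn" -> "kqyj" -> "kqyj" -> "qyj" -> "jyq"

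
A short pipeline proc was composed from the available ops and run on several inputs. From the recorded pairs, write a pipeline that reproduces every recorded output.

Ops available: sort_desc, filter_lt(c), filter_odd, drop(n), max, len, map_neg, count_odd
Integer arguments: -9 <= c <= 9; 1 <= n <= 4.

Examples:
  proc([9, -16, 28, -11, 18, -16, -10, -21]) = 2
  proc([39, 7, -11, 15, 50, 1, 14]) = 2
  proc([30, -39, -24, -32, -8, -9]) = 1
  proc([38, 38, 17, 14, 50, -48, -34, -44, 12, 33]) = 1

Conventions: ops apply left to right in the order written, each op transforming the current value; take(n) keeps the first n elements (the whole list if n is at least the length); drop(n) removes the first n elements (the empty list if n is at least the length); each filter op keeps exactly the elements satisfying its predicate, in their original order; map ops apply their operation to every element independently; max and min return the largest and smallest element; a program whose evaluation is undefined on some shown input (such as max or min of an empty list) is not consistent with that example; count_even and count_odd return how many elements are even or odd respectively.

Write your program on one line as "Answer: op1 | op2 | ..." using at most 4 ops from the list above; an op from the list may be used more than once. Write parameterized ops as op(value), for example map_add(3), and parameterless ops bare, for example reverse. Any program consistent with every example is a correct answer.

drop(3) | map_neg | count_odd

Check, running the answer program on each example:
  [9, -16, 28, -11, 18, -16, -10, -21] -> [-11, 18, -16, -10, -21] -> [11, -18, 16, 10, 21] -> 2
  [39, 7, -11, 15, 50, 1, 14] -> [15, 50, 1, 14] -> [-15, -50, -1, -14] -> 2
  [30, -39, -24, -32, -8, -9] -> [-32, -8, -9] -> [32, 8, 9] -> 1
  [38, 38, 17, 14, 50, -48, -34, -44, 12, 33] -> [14, 50, -48, -34, -44, 12, 33] -> [-14, -50, 48, 34, 44, -12, -33] -> 1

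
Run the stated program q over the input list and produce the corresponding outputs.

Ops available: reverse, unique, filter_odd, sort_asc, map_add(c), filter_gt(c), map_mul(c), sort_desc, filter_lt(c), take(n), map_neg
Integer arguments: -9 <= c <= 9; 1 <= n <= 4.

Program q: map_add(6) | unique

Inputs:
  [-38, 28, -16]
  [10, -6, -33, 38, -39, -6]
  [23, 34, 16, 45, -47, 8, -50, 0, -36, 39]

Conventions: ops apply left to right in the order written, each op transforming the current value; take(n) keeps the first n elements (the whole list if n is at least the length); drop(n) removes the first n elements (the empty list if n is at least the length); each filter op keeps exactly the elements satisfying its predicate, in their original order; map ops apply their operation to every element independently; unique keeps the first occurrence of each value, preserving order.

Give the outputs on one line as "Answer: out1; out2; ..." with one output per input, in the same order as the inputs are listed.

[-32, 34, -10]; [16, 0, -27, 44, -33]; [29, 40, 22, 51, -41, 14, -44, 6, -30, 45]

Execution, op by op:
  [-38, 28, -16] -> [-32, 34, -10] -> [-32, 34, -10]
  [10, -6, -33, 38, -39, -6] -> [16, 0, -27, 44, -33, 0] -> [16, 0, -27, 44, -33]
  [23, 34, 16, 45, -47, 8, -50, 0, -36, 39] -> [29, 40, 22, 51, -41, 14, -44, 6, -30, 45] -> [29, 40, 22, 51, -41, 14, -44, 6, -30, 45]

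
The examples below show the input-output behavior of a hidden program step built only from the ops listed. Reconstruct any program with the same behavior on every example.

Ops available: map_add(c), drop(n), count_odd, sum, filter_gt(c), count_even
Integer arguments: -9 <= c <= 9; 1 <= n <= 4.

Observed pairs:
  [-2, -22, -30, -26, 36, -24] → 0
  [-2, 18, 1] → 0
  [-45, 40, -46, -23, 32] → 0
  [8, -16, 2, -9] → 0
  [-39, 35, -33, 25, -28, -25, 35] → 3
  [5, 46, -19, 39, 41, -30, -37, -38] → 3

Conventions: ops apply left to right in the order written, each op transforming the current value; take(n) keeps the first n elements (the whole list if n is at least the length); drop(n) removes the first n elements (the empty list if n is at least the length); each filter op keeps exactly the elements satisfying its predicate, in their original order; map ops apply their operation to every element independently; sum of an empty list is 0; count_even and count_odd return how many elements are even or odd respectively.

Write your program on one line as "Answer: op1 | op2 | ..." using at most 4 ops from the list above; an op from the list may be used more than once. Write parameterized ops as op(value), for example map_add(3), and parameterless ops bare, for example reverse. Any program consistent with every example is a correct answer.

filter_gt(-5) | filter_gt(3) | map_add(4) | count_odd

Check, running the answer program on each example:
  [-2, -22, -30, -26, 36, -24] -> [-2, 36] -> [36] -> [40] -> 0
  [-2, 18, 1] -> [-2, 18, 1] -> [18] -> [22] -> 0
  [-45, 40, -46, -23, 32] -> [40, 32] -> [40, 32] -> [44, 36] -> 0
  [8, -16, 2, -9] -> [8, 2] -> [8] -> [12] -> 0
  [-39, 35, -33, 25, -28, -25, 35] -> [35, 25, 35] -> [35, 25, 35] -> [39, 29, 39] -> 3
  [5, 46, -19, 39, 41, -30, -37, -38] -> [5, 46, 39, 41] -> [5, 46, 39, 41] -> [9, 50, 43, 45] -> 3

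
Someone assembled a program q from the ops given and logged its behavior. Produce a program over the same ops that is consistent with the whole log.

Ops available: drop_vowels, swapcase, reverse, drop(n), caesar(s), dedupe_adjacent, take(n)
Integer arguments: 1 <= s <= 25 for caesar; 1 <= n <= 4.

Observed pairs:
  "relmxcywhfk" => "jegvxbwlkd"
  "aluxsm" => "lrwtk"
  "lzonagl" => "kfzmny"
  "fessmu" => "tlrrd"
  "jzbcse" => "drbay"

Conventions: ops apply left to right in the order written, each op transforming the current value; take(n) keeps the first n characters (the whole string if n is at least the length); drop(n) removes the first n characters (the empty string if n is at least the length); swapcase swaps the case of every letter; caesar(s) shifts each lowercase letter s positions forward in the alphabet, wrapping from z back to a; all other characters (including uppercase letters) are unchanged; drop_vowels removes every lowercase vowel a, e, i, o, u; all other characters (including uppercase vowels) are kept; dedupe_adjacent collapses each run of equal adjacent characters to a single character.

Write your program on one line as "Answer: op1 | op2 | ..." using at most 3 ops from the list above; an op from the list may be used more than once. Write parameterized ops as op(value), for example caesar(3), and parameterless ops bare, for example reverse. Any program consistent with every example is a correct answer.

drop(1) | caesar(25) | reverse

Check, running the answer program on each example:
  "relmxcywhfk" -> "elmxcywhfk" -> "dklwbxvgej" -> "jegvxbwlkd"
  "aluxsm" -> "luxsm" -> "ktwrl" -> "lrwtk"
  "lzonagl" -> "zonagl" -> "ynmzfk" -> "kfzmny"
  "fessmu" -> "essmu" -> "drrlt" -> "tlrrd"
  "jzbcse" -> "zbcse" -> "yabrd" -> "drbay"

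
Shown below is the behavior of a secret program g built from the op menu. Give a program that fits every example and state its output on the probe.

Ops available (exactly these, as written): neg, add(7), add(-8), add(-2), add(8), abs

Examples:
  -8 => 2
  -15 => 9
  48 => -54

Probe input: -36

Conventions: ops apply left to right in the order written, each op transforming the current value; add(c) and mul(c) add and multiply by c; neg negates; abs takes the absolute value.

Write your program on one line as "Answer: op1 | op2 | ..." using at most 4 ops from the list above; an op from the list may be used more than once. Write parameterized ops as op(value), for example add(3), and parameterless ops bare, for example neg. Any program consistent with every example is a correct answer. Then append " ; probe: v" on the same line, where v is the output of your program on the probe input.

add(-2) | add(8) | neg ; probe: 30

Check, running the answer program on each example:
  -8 -> -10 -> -2 -> 2
  -15 -> -17 -> -9 -> 9
  48 -> 46 -> 54 -> -54
  probe: -36 -> -38 -> -30 -> 30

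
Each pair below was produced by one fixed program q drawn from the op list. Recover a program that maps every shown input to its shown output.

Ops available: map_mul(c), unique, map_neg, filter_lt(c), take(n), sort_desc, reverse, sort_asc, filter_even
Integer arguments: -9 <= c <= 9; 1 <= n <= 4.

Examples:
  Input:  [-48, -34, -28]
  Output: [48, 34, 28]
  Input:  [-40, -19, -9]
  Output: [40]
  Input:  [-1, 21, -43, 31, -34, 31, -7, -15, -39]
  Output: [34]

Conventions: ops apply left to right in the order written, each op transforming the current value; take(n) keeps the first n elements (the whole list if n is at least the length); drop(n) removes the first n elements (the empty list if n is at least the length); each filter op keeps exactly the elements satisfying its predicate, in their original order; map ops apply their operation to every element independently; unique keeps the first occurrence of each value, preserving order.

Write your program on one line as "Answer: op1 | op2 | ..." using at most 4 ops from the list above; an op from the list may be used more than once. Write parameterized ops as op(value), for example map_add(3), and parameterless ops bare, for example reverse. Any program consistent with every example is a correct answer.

map_neg | unique | filter_even

Check, running the answer program on each example:
  [-48, -34, -28] -> [48, 34, 28] -> [48, 34, 28] -> [48, 34, 28]
  [-40, -19, -9] -> [40, 19, 9] -> [40, 19, 9] -> [40]
  [-1, 21, -43, 31, -34, 31, -7, -15, -39] -> [1, -21, 43, -31, 34, -31, 7, 15, 39] -> [1, -21, 43, -31, 34, 7, 15, 39] -> [34]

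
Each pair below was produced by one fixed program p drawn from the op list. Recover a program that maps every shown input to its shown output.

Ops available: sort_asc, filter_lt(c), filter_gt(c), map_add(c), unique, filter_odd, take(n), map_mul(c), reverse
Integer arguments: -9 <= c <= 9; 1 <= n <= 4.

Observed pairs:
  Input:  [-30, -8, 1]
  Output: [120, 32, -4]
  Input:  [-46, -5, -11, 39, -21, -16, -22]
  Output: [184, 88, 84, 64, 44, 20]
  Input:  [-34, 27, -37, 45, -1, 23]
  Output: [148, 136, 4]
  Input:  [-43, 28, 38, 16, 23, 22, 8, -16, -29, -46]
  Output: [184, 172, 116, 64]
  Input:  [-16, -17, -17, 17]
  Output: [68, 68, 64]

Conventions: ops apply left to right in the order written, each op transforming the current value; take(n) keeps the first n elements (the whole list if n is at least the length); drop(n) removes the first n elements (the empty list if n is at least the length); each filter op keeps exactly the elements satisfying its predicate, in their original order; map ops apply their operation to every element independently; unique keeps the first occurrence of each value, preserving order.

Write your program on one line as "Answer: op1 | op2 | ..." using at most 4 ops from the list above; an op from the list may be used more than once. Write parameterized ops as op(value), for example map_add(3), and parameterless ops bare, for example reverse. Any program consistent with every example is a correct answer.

filter_lt(2) | map_mul(-4) | sort_asc | reverse

Check, running the answer program on each example:
  [-30, -8, 1] -> [-30, -8, 1] -> [120, 32, -4] -> [-4, 32, 120] -> [120, 32, -4]
  [-46, -5, -11, 39, -21, -16, -22] -> [-46, -5, -11, -21, -16, -22] -> [184, 20, 44, 84, 64, 88] -> [20, 44, 64, 84, 88, 184] -> [184, 88, 84, 64, 44, 20]
  [-34, 27, -37, 45, -1, 23] -> [-34, -37, -1] -> [136, 148, 4] -> [4, 136, 148] -> [148, 136, 4]
  [-43, 28, 38, 16, 23, 22, 8, -16, -29, -46] -> [-43, -16, -29, -46] -> [172, 64, 116, 184] -> [64, 116, 172, 184] -> [184, 172, 116, 64]
  [-16, -17, -17, 17] -> [-16, -17, -17] -> [64, 68, 68] -> [64, 68, 68] -> [68, 68, 64]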